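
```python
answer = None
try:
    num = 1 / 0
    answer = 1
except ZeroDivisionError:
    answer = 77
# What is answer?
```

Step-by-step execution trace:
1. `num = 1 / 0` raises ZeroDivisionError.
2. `answer = 1` is not reached.
3. `except ZeroDivisionError` matches → answer = 77.
Result: 77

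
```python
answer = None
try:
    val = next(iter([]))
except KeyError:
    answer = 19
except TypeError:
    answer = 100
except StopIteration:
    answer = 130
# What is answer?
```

Step-by-step execution trace:
1. `val = next(iter([]))` raises StopIteration.
2. `except KeyError` does not match StopIteration; skipped.
3. `except TypeError` does not match StopIteration; skipped.
4. `except StopIteration` matches → answer = 130.
Result: 130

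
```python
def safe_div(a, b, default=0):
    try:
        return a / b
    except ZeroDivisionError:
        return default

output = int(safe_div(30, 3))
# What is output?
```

Step-by-step execution trace:
1. `safe_div(30, 3)` enters try: `return 30 / 3` → returns 10.0. No exception raised.
2. `except ZeroDivisionError` is skipped.
3. `int(10.0)` → 10 → output = 10.
Result: 10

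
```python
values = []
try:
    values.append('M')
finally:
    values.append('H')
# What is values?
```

Step-by-step execution trace:
1. try: `values.append('M')` → values = ['M'].
2. The try body completes without raising.
3. finally always runs: `values.append('H')` → values = ['M', 'H'].
Result: ['M', 'H']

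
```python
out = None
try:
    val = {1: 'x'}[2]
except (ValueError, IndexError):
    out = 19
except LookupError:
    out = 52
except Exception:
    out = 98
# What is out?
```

Step-by-step execution trace:
1. `val = {1: 'x'}[2]` raises KeyError.
2. `except (ValueError, IndexError)` does not match KeyError; skipped.
3. `except LookupError` matches (KeyError is a subclass of LookupError) → out = 52.
4. `except Exception` is not reached.
Result: 52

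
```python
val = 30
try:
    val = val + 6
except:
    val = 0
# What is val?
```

Step-by-step execution trace:
1. val starts at 30.
2. try: `val = val + 6` → val = 36. No exception raised.
3. `except` is skipped.
Result: 36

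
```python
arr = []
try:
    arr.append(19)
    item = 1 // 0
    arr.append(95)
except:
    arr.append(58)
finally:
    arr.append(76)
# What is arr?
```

Step-by-step execution trace:
1. try: `arr.append(19)` → arr = [19].
2. `item = 1 // 0` raises ZeroDivisionError; `arr.append(95)` is not reached.
3. bare `except` matches → `arr.append(58)` → arr = [19, 58].
4. finally always runs: `arr.append(76)` → arr = [19, 58, 76].
Result: [19, 58, 76]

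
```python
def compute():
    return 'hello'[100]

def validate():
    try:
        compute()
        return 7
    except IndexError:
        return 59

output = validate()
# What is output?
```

Step-by-step execution trace:
1. `validate()` calls `compute()`.
2. `compute()` evaluates `'hello'[100]`, which raises IndexError; it propagates to the caller.
3. `return 7` is not reached.
4. `except IndexError` in validate matches → returns 59.
5. output = 59.
Result: 59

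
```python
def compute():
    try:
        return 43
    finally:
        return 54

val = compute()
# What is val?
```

Step-by-step execution trace:
1. `compute()` enters try: `return 43` sets pending return value 43.
2. Before returning, `finally: return 54` runs and overrides the pending return.
3. compute() returns 54 → val = 54.
Result: 54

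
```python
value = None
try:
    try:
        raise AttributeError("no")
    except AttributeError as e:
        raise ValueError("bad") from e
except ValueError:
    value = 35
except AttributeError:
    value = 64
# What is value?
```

Step-by-step execution trace:
1. Inner try raises AttributeError; inner `except AttributeError as e` catches it.
2. `raise ValueError(...) from e` raises ValueError (AttributeError is attached as __cause__, but only ValueError is active).
3. Outer `except ValueError` matches → value = 35.
4. `except AttributeError` is not reached.
Result: 35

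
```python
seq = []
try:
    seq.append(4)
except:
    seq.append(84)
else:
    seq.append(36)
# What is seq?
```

Step-by-step execution trace:
1. try: `seq.append(4)` → seq = [4]. No exception raised.
2. `except` is skipped.
3. `else` runs (try completed without exception): `seq.append(36)` → seq = [4, 36].
Result: [4, 36]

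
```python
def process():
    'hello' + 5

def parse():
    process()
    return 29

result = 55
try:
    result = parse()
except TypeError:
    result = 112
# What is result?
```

Step-by-step execution trace:
1. result starts at 55.
2. try: `parse()` calls `process()`.
3. `process()` evaluates `'hello' + 5`, which raises TypeError; it propagates through parse (uncaught).
4. `return 29` in parse is not reached; the assignment to result does not complete.
5. `except TypeError` matches → result = 112.
Result: 112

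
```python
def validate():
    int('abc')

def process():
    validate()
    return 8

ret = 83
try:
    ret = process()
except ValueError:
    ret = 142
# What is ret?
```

Step-by-step execution trace:
1. ret starts at 83.
2. try: `process()` calls `validate()`.
3. `validate()` evaluates `int('abc')`, which raises ValueError; it propagates through process (uncaught).
4. `return 8` in process is not reached; the assignment to ret does not complete.
5. `except ValueError` matches → ret = 142.
Result: 142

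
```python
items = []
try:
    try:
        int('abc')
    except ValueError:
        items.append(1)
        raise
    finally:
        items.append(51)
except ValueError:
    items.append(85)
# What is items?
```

Step-by-step execution trace:
1. Inner try: `int('abc')` raises ValueError.
2. Inner `except ValueError` matches → `items.append(1)` → items = [1].
3. bare `raise` re-raises ValueError.
4. Inner `finally` runs during unwinding: `items.append(51)` → items = [1, 51].
5. Outer `except ValueError` matches → `items.append(85)` → items = [1, 51, 85].
Result: [1, 51, 85]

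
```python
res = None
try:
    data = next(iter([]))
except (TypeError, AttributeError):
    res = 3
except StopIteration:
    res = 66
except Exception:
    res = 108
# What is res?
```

Step-by-step execution trace:
1. `data = next(iter([]))` raises StopIteration.
2. `except (TypeError, AttributeError)` does not match StopIteration; skipped.
3. `except StopIteration` matches (exact type match) → res = 66.
4. `except Exception` is not reached.
Result: 66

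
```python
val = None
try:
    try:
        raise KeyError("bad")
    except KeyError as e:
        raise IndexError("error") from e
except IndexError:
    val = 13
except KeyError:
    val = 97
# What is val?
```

Step-by-step execution trace:
1. Inner try raises KeyError; inner `except KeyError as e` catches it.
2. `raise IndexError(...) from e` raises IndexError (KeyError is attached as __cause__, but only IndexError is active).
3. Outer `except IndexError` matches → val = 13.
4. `except KeyError` is not reached.
Result: 13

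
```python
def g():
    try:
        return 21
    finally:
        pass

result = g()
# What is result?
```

Step-by-step execution trace:
1. `g()` enters try: `return 21` sets pending return value 21.
2. Before returning, `finally: pass` runs (no effect).
3. g() returns 21 → result = 21.
Result: 21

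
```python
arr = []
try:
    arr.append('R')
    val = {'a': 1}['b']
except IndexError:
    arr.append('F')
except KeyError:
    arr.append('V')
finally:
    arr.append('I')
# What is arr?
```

Step-by-step execution trace:
1. try: `arr.append('R')` → arr = ['R'].
2. `val = {'a': 1}['b']` raises KeyError.
3. `except IndexError` does not match KeyError; skipped.
4. `except KeyError` matches → `arr.append('V')` → arr = ['R', 'V'].
5. finally always runs: `arr.append('I')` → arr = ['R', 'V', 'I'].
Result: ['R', 'V', 'I']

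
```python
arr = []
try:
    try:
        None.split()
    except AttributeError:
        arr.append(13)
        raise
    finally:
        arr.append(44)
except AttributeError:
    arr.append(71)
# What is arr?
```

Step-by-step execution trace:
1. Inner try: `None.split()` raises AttributeError.
2. Inner `except AttributeError` matches → `arr.append(13)` → arr = [13].
3. bare `raise` re-raises AttributeError.
4. Inner `finally` runs during unwinding: `arr.append(44)` → arr = [13, 44].
5. Outer `except AttributeError` matches → `arr.append(71)` → arr = [13, 44, 71].
Result: [13, 44, 71]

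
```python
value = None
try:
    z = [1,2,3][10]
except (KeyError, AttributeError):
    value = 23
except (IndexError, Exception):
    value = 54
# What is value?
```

Step-by-step execution trace:
1. `z = [1,2,3][10]` raises IndexError.
2. `except (KeyError, AttributeError)` does not match IndexError; skipped.
3. `except (IndexError, Exception)` matches (IndexError is in the tuple) → value = 54.
Result: 54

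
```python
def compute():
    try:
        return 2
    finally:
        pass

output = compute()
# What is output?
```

Step-by-step execution trace:
1. `compute()` enters try: `return 2` sets pending return value 2.
2. Before returning, `finally: pass` runs (no effect).
3. compute() returns 2 → output = 2.
Result: 2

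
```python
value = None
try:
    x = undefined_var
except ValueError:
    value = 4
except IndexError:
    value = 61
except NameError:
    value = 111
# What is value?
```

Step-by-step execution trace:
1. `x = undefined_var` raises NameError.
2. `except ValueError` does not match NameError; skipped.
3. `except IndexError` does not match NameError; skipped.
4. `except NameError` matches → value = 111.
Result: 111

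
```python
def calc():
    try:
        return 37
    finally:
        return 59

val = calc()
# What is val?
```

Step-by-step execution trace:
1. `calc()` enters try: `return 37` sets pending return value 37.
2. Before returning, `finally: return 59` runs and overrides the pending return.
3. calc() returns 59 → val = 59.
Result: 59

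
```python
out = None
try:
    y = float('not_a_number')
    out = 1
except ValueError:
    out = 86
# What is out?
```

Step-by-step execution trace:
1. `y = float('not_a_number')` raises ValueError.
2. `out = 1` is not reached.
3. `except ValueError` matches → out = 86.
Result: 86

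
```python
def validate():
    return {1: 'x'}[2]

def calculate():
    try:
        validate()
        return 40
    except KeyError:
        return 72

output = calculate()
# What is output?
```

Step-by-step execution trace:
1. `calculate()` calls `validate()`.
2. `validate()` evaluates `{1: 'x'}[2]`, which raises KeyError; it propagates to the caller.
3. `return 40` is not reached.
4. `except KeyError` in calculate matches → returns 72.
5. output = 72.
Result: 72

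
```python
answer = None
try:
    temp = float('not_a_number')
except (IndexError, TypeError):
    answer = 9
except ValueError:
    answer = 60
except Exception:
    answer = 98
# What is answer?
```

Step-by-step execution trace:
1. `temp = float('not_a_number')` raises ValueError.
2. `except (IndexError, TypeError)` does not match ValueError; skipped.
3. `except ValueError` matches (exact type match) → answer = 60.
4. `except Exception` is not reached.
Result: 60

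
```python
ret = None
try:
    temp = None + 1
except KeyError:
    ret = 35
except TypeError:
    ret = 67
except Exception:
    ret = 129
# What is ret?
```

Step-by-step execution trace:
1. `temp = None + 1` raises TypeError.
2. `except KeyError` does not match TypeError; skipped.
3. `except TypeError` matches → ret = 67.
4. Remaining except clauses are skipped.
Result: 67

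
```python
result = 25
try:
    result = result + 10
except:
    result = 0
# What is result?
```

Step-by-step execution trace:
1. result starts at 25.
2. try: `result = result + 10` → result = 35. No exception raised.
3. `except` is skipped.
Result: 35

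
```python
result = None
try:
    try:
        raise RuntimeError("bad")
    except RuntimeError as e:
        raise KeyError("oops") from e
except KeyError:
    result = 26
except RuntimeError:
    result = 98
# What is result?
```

Step-by-step execution trace:
1. Inner try raises RuntimeError; inner `except RuntimeError as e` catches it.
2. `raise KeyError(...) from e` raises KeyError (RuntimeError is attached as __cause__, but only KeyError is active).
3. Outer `except KeyError` matches → result = 26.
4. `except RuntimeError` is not reached.
Result: 26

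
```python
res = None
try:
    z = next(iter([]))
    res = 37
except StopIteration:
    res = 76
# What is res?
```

Step-by-step execution trace:
1. `z = next(iter([]))` raises StopIteration.
2. `res = 37` is not reached.
3. `except StopIteration` matches → res = 76.
Result: 76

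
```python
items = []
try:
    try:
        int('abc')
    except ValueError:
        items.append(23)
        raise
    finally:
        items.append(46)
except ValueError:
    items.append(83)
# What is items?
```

Step-by-step execution trace:
1. Inner try: `int('abc')` raises ValueError.
2. Inner `except ValueError` matches → `items.append(23)` → items = [23].
3. bare `raise` re-raises ValueError.
4. Inner `finally` runs during unwinding: `items.append(46)` → items = [23, 46].
5. Outer `except ValueError` matches → `items.append(83)` → items = [23, 46, 83].
Result: [23, 46, 83]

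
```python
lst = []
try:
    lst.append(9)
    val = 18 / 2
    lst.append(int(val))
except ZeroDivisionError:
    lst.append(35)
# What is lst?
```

Step-by-step execution trace:
1. try: `lst.append(9)` → lst = [9].
2. `val = 18 / 2` → val = 9.0. No exception raised.
3. `lst.append(int(val))` → lst = [9, 9].
4. `except ZeroDivisionError` is skipped (no exception was raised).
Result: [9, 9]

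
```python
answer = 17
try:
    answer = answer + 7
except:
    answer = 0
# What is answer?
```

Step-by-step execution trace:
1. answer starts at 17.
2. try: `answer = answer + 7` → answer = 24. No exception raised.
3. `except` is skipped.
Result: 24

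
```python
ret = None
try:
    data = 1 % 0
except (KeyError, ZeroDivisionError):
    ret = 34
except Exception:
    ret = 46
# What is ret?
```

Step-by-step execution trace:
1. `data = 1 % 0` raises ZeroDivisionError.
2. `except (KeyError, ZeroDivisionError)` matches (ZeroDivisionError is in the tuple) → ret = 34.
3. `except Exception` is not reached.
Result: 34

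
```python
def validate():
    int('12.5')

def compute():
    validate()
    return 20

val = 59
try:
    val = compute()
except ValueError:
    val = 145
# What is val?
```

Step-by-step execution trace:
1. val starts at 59.
2. try: `compute()` calls `validate()`.
3. `validate()` evaluates `int('12.5')`, which raises ValueError; it propagates through compute (uncaught).
4. `return 20` in compute is not reached; the assignment to val does not complete.
5. `except ValueError` matches → val = 145.
Result: 145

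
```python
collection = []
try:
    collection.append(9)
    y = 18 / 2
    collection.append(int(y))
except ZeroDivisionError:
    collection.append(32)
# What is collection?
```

Step-by-step execution trace:
1. try: `collection.append(9)` → collection = [9].
2. `y = 18 / 2` → y = 9.0. No exception raised.
3. `collection.append(int(y))` → collection = [9, 9].
4. `except ZeroDivisionError` is skipped (no exception was raised).
Result: [9, 9]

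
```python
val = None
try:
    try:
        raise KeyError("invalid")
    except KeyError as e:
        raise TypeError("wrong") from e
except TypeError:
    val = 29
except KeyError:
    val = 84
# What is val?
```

Step-by-step execution trace:
1. Inner try raises KeyError; inner `except KeyError as e` catches it.
2. `raise TypeError(...) from e` raises TypeError (KeyError is attached as __cause__, but only TypeError is active).
3. Outer `except TypeError` matches → val = 29.
4. `except KeyError` is not reached.
Result: 29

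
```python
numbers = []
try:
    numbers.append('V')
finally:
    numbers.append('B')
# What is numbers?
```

Step-by-step execution trace:
1. try: `numbers.append('V')` → numbers = ['V'].
2. The try body completes without raising.
3. finally always runs: `numbers.append('B')` → numbers = ['V', 'B'].
Result: ['V', 'B']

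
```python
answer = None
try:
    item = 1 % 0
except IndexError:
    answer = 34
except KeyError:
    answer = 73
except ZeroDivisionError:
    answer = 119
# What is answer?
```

Step-by-step execution trace:
1. `item = 1 % 0` raises ZeroDivisionError.
2. `except IndexError` does not match ZeroDivisionError; skipped.
3. `except KeyError` does not match ZeroDivisionError; skipped.
4. `except ZeroDivisionError` matches → answer = 119.
Result: 119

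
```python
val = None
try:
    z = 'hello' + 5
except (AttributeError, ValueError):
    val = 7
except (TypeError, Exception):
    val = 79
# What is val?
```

Step-by-step execution trace:
1. `z = 'hello' + 5` raises TypeError.
2. `except (AttributeError, ValueError)` does not match TypeError; skipped.
3. `except (TypeError, Exception)` matches (TypeError is in the tuple) → val = 79.
Result: 79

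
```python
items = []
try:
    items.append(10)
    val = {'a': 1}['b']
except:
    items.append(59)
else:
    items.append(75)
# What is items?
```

Step-by-step execution trace:
1. try: `items.append(10)` → items = [10].
2. `val = {'a': 1}['b']` raises KeyError.
3. bare `except` matches → `items.append(59)` → items = [10, 59].
4. `else` is skipped (an exception was raised).
Result: [10, 59]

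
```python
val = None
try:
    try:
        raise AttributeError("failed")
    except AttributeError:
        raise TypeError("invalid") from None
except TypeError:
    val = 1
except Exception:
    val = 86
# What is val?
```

Step-by-step execution trace:
1. Inner try raises AttributeError; inner `except AttributeError` catches it.
2. `raise TypeError(...) from None` raises TypeError (from None suppresses __context__, but the active exception is still TypeError).
3. Outer `except TypeError` matches → val = 1.
4. `except Exception` is not reached.
Result: 1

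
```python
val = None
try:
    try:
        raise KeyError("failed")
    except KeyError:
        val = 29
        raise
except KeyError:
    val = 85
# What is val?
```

Step-by-step execution trace:
1. Inner try: `raise KeyError("failed")` raises KeyError.
2. Inner `except KeyError` matches → val = 29.
3. bare `raise` re-raises the same KeyError.
4. Outer `except KeyError` matches → val = 85.
Result: 85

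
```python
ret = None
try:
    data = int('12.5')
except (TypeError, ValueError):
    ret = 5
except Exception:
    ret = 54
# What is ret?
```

Step-by-step execution trace:
1. `data = int('12.5')` raises ValueError.
2. `except (TypeError, ValueError)` matches (ValueError is in the tuple) → ret = 5.
3. `except Exception` is not reached.
Result: 5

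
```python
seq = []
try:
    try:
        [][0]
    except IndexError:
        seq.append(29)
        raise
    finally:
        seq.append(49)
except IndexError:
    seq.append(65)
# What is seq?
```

Step-by-step execution trace:
1. Inner try: `[][0]` raises IndexError.
2. Inner `except IndexError` matches → `seq.append(29)` → seq = [29].
3. bare `raise` re-raises IndexError.
4. Inner `finally` runs during unwinding: `seq.append(49)` → seq = [29, 49].
5. Outer `except IndexError` matches → `seq.append(65)` → seq = [29, 49, 65].
Result: [29, 49, 65]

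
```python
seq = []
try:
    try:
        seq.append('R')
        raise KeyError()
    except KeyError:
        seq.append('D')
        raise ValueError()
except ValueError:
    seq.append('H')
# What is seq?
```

Step-by-step execution trace:
1. Inner try: `seq.append('R')` → seq = ['R'].
2. `raise KeyError()` raises KeyError.
3. Inner `except KeyError` matches → `seq.append('D')` → seq = ['R', 'D'].
4. `raise ValueError()` raises ValueError; propagates to outer try.
5. Outer `except ValueError` matches → `seq.append('H')` → seq = ['R', 'D', 'H'].
Result: ['R', 'D', 'H']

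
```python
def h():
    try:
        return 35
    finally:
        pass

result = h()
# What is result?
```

Step-by-step execution trace:
1. `h()` enters try: `return 35` sets pending return value 35.
2. Before returning, `finally: pass` runs (no effect).
3. h() returns 35 → result = 35.
Result: 35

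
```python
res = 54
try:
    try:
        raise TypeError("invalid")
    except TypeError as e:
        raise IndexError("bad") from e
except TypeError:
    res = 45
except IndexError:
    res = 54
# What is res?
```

Step-by-step execution trace:
1. Inner try raises TypeError; inner `except TypeError as e` catches it.
2. `raise IndexError(...) from e` raises IndexError (TypeError is attached as __cause__, but only IndexError is active).
3. Outer `except TypeError` does not match IndexError; skipped.
4. Outer `except IndexError` matches → res = 54.
Result: 54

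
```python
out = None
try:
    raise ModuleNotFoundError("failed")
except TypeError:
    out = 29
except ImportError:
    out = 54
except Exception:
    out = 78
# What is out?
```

Step-by-step execution trace:
1. `raise ModuleNotFoundError(...)` raises ModuleNotFoundError.
2. `except TypeError` does not match (ModuleNotFoundError is not a subclass of TypeError); skipped.
3. `except ImportError` matches (ModuleNotFoundError is a subclass of ImportError) → out = 54.
4. `except Exception` is not reached.
Result: 54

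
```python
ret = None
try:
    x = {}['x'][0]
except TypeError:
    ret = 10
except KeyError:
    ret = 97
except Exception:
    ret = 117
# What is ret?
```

Step-by-step execution trace:
1. `x = {}['x'][0]` raises KeyError.
2. `except TypeError` does not match KeyError; skipped.
3. `except KeyError` matches → ret = 97.
4. Remaining except clauses are skipped.
Result: 97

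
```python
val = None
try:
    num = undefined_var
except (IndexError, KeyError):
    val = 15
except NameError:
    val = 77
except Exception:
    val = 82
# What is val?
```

Step-by-step execution trace:
1. `num = undefined_var` raises NameError.
2. `except (IndexError, KeyError)` does not match NameError; skipped.
3. `except NameError` matches (exact type match) → val = 77.
4. `except Exception` is not reached.
Result: 77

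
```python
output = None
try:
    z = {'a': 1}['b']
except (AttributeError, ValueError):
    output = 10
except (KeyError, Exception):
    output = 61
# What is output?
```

Step-by-step execution trace:
1. `z = {'a': 1}['b']` raises KeyError.
2. `except (AttributeError, ValueError)` does not match KeyError; skipped.
3. `except (KeyError, Exception)` matches (KeyError is in the tuple) → output = 61.
Result: 61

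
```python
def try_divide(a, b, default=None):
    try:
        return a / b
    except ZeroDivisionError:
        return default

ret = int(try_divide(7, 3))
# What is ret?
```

Step-by-step execution trace:
1. `try_divide(7, 3)` enters try: `return 7 / 3` → returns 2.3333333333333335. No exception raised.
2. `except ZeroDivisionError` is skipped.
3. `int(2.3333333333333335)` → 2 → ret = 2.
Result: 2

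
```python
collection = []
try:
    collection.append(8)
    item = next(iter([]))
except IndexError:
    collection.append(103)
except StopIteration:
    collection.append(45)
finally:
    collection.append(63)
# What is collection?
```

Step-by-step execution trace:
1. try: `collection.append(8)` → collection = [8].
2. `item = next(iter([]))` raises StopIteration.
3. `except IndexError` does not match StopIteration; skipped.
4. `except StopIteration` matches → `collection.append(45)` → collection = [8, 45].
5. finally always runs: `collection.append(63)` → collection = [8, 45, 63].
Result: [8, 45, 63]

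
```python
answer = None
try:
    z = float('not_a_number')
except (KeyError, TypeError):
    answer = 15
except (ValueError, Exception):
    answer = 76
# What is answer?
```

Step-by-step execution trace:
1. `z = float('not_a_number')` raises ValueError.
2. `except (KeyError, TypeError)` does not match ValueError; skipped.
3. `except (ValueError, Exception)` matches (ValueError is in the tuple) → answer = 76.
Result: 76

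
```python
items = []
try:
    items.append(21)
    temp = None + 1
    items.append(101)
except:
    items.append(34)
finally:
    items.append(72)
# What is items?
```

Step-by-step execution trace:
1. try: `items.append(21)` → items = [21].
2. `temp = None + 1` raises TypeError; `items.append(101)` is not reached.
3. bare `except` matches → `items.append(34)` → items = [21, 34].
4. finally always runs: `items.append(72)` → items = [21, 34, 72].
Result: [21, 34, 72]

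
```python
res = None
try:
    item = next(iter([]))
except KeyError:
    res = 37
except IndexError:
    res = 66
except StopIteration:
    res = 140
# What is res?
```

Step-by-step execution trace:
1. `item = next(iter([]))` raises StopIteration.
2. `except KeyError` does not match StopIteration; skipped.
3. `except IndexError` does not match StopIteration; skipped.
4. `except StopIteration` matches → res = 140.
Result: 140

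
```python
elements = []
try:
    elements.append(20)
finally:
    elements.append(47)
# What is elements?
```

Step-by-step execution trace:
1. try: `elements.append(20)` → elements = [20].
2. The try body completes without raising.
3. finally always runs: `elements.append(47)` → elements = [20, 47].
Result: [20, 47]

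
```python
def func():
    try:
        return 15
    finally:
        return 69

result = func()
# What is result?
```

Step-by-step execution trace:
1. `func()` enters try: `return 15` sets pending return value 15.
2. Before returning, `finally: return 69` runs and overrides the pending return.
3. func() returns 69 → result = 69.
Result: 69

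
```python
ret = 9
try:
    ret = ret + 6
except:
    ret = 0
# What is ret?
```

Step-by-step execution trace:
1. ret starts at 9.
2. try: `ret = ret + 6` → ret = 15. No exception raised.
3. `except` is skipped.
Result: 15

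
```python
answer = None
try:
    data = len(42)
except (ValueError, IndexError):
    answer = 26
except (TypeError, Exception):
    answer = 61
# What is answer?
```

Step-by-step execution trace:
1. `data = len(42)` raises TypeError.
2. `except (ValueError, IndexError)` does not match TypeError; skipped.
3. `except (TypeError, Exception)` matches (TypeError is in the tuple) → answer = 61.
Result: 61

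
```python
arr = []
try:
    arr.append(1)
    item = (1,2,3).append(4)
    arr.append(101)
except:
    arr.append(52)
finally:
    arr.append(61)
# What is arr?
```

Step-by-step execution trace:
1. try: `arr.append(1)` → arr = [1].
2. `item = (1,2,3).append(4)` raises AttributeError; `arr.append(101)` is not reached.
3. bare `except` matches → `arr.append(52)` → arr = [1, 52].
4. finally always runs: `arr.append(61)` → arr = [1, 52, 61].
Result: [1, 52, 61]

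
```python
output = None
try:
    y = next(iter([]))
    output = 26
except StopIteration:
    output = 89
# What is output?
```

Step-by-step execution trace:
1. `y = next(iter([]))` raises StopIteration.
2. `output = 26` is not reached.
3. `except StopIteration` matches → output = 89.
Result: 89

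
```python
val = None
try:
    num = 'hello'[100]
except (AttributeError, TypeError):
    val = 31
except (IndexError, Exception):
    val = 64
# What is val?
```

Step-by-step execution trace:
1. `num = 'hello'[100]` raises IndexError.
2. `except (AttributeError, TypeError)` does not match IndexError; skipped.
3. `except (IndexError, Exception)` matches (IndexError is in the tuple) → val = 64.
Result: 64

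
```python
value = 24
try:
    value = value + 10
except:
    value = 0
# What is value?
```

Step-by-step execution trace:
1. value starts at 24.
2. try: `value = value + 10` → value = 34. No exception raised.
3. `except` is skipped.
Result: 34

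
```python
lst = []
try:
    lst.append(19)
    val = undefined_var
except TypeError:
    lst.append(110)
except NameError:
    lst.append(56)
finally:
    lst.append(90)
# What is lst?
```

Step-by-step execution trace:
1. try: `lst.append(19)` → lst = [19].
2. `val = undefined_var` raises NameError.
3. `except TypeError` does not match NameError; skipped.
4. `except NameError` matches → `lst.append(56)` → lst = [19, 56].
5. finally always runs: `lst.append(90)` → lst = [19, 56, 90].
Result: [19, 56, 90]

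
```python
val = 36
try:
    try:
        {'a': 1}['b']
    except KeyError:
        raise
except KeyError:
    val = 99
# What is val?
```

Step-by-step execution trace:
1. Inner try: `{'a': 1}['b']` raises KeyError.
2. Inner `except KeyError` matches; bare `raise` re-raises the same KeyError.
3. Outer `except KeyError` matches → val = 99.
Result: 99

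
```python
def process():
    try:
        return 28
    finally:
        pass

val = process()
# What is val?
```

Step-by-step execution trace:
1. `process()` enters try: `return 28` sets pending return value 28.
2. Before returning, `finally: pass` runs (no effect).
3. process() returns 28 → val = 28.
Result: 28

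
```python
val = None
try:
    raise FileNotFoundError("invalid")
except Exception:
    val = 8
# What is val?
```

Step-by-step execution trace:
1. `raise FileNotFoundError(...)` raises FileNotFoundError.
2. `except Exception` matches (FileNotFoundError is a subclass of Exception) → val = 8.
Result: 8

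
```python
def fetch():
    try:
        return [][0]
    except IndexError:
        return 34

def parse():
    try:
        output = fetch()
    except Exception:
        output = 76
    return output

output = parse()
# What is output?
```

Step-by-step execution trace:
1. `parse()` calls `fetch()`.
2. In fetch: `[][0]` raises IndexError; `except IndexError` catches it → returns 34.
3. In parse: `output = fetch()` → output = 34. No exception reaches parse.
4. `except Exception` is skipped; parse returns 34.
5. output = 34.
Result: 34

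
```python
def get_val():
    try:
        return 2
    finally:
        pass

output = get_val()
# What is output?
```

Step-by-step execution trace:
1. `get_val()` enters try: `return 2` sets pending return value 2.
2. Before returning, `finally: pass` runs (no effect).
3. get_val() returns 2 → output = 2.
Result: 2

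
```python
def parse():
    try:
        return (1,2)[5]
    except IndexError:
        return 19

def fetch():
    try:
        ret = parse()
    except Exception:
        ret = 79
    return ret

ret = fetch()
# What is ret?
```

Step-by-step execution trace:
1. `fetch()` calls `parse()`.
2. In parse: `(1,2)[5]` raises IndexError; `except IndexError` catches it → returns 19.
3. In fetch: `ret = parse()` → ret = 19. No exception reaches fetch.
4. `except Exception` is skipped; fetch returns 19.
5. ret = 19.
Result: 19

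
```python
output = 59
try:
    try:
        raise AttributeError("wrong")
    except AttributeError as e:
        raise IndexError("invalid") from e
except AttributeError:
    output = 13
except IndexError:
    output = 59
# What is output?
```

Step-by-step execution trace:
1. Inner try raises AttributeError; inner `except AttributeError as e` catches it.
2. `raise IndexError(...) from e` raises IndexError (AttributeError is attached as __cause__, but only IndexError is active).
3. Outer `except AttributeError` does not match IndexError; skipped.
4. Outer `except IndexError` matches → output = 59.
Result: 59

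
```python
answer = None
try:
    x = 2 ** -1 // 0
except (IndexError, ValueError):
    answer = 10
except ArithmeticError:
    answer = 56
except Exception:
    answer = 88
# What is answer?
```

Step-by-step execution trace:
1. `x = 2 ** -1 // 0` raises ZeroDivisionError.
2. `except (IndexError, ValueError)` does not match ZeroDivisionError; skipped.
3. `except ArithmeticError` matches (ZeroDivisionError is a subclass of ArithmeticError) → answer = 56.
4. `except Exception` is not reached.
Result: 56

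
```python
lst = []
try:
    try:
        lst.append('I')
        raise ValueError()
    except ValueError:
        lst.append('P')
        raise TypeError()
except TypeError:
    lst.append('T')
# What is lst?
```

Step-by-step execution trace:
1. Inner try: `lst.append('I')` → lst = ['I'].
2. `raise ValueError()` raises ValueError.
3. Inner `except ValueError` matches → `lst.append('P')` → lst = ['I', 'P'].
4. `raise TypeError()` raises TypeError; propagates to outer try.
5. Outer `except TypeError` matches → `lst.append('T')` → lst = ['I', 'P', 'T'].
Result: ['I', 'P', 'T']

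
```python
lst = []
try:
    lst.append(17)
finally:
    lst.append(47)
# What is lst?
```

Step-by-step execution trace:
1. try: `lst.append(17)` → lst = [17].
2. The try body completes without raising.
3. finally always runs: `lst.append(47)` → lst = [17, 47].
Result: [17, 47]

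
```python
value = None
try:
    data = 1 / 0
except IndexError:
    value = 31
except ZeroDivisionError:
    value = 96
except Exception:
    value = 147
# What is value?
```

Step-by-step execution trace:
1. `data = 1 / 0` raises ZeroDivisionError.
2. `except IndexError` does not match ZeroDivisionError; skipped.
3. `except ZeroDivisionError` matches → value = 96.
4. Remaining except clauses are skipped.
Result: 96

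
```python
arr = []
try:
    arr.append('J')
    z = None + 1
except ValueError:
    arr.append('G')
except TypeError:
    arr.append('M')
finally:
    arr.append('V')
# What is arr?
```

Step-by-step execution trace:
1. try: `arr.append('J')` → arr = ['J'].
2. `z = None + 1` raises TypeError.
3. `except ValueError` does not match TypeError; skipped.
4. `except TypeError` matches → `arr.append('M')` → arr = ['J', 'M'].
5. finally always runs: `arr.append('V')` → arr = ['J', 'M', 'V'].
Result: ['J', 'M', 'V']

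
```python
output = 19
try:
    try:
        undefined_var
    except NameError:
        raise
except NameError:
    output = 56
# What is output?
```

Step-by-step execution trace:
1. Inner try: `undefined_var` raises NameError.
2. Inner `except NameError` matches; bare `raise` re-raises the same NameError.
3. Outer `except NameError` matches → output = 56.
Result: 56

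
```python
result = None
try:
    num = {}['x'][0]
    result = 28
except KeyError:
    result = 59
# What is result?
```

Step-by-step execution trace:
1. `num = {}['x'][0]` raises KeyError.
2. `result = 28` is not reached.
3. `except KeyError` matches → result = 59.
Result: 59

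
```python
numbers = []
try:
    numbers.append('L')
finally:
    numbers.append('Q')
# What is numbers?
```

Step-by-step execution trace:
1. try: `numbers.append('L')` → numbers = ['L'].
2. The try body completes without raising.
3. finally always runs: `numbers.append('Q')` → numbers = ['L', 'Q'].
Result: ['L', 'Q']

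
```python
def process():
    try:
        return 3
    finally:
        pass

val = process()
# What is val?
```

Step-by-step execution trace:
1. `process()` enters try: `return 3` sets pending return value 3.
2. Before returning, `finally: pass` runs (no effect).
3. process() returns 3 → val = 3.
Result: 3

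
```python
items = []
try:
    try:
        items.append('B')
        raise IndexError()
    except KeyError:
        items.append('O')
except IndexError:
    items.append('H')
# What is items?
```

Step-by-step execution trace:
1. Inner try: `items.append('B')` → items = ['B'].
2. `raise IndexError()` raises IndexError.
3. Inner `except KeyError` does not match IndexError; exception propagates to outer try.
4. Outer `except IndexError` matches → `items.append('H')` → items = ['B', 'H'].
Result: ['B', 'H']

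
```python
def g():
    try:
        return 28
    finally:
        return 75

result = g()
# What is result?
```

Step-by-step execution trace:
1. `g()` enters try: `return 28` sets pending return value 28.
2. Before returning, `finally: return 75` runs and overrides the pending return.
3. g() returns 75 → result = 75.
Result: 75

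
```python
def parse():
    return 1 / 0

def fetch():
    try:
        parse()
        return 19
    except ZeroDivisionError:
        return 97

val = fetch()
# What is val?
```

Step-by-step execution trace:
1. `fetch()` calls `parse()`.
2. `parse()` evaluates `1 / 0`, which raises ZeroDivisionError; it propagates to the caller.
3. `return 19` is not reached.
4. `except ZeroDivisionError` in fetch matches → returns 97.
5. val = 97.
Result: 97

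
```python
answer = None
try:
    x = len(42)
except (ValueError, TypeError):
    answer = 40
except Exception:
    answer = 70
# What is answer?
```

Step-by-step execution trace:
1. `x = len(42)` raises TypeError.
2. `except (ValueError, TypeError)` matches (TypeError is in the tuple) → answer = 40.
3. `except Exception` is not reached.
Result: 40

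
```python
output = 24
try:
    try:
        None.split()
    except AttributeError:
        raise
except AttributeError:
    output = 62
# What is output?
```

Step-by-step execution trace:
1. Inner try: `None.split()` raises AttributeError.
2. Inner `except AttributeError` matches; bare `raise` re-raises the same AttributeError.
3. Outer `except AttributeError` matches → output = 62.
Result: 62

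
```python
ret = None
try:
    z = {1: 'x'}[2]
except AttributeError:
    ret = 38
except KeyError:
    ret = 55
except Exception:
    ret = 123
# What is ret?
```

Step-by-step execution trace:
1. `z = {1: 'x'}[2]` raises KeyError.
2. `except AttributeError` does not match KeyError; skipped.
3. `except KeyError` matches → ret = 55.
4. Remaining except clauses are skipped.
Result: 55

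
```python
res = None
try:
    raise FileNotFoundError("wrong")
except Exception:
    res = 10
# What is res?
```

Step-by-step execution trace:
1. `raise FileNotFoundError(...)` raises FileNotFoundError.
2. `except Exception` matches (FileNotFoundError is a subclass of Exception) → res = 10.
Result: 10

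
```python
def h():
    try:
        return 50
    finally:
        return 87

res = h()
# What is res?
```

Step-by-step execution trace:
1. `h()` enters try: `return 50` sets pending return value 50.
2. Before returning, `finally: return 87` runs and overrides the pending return.
3. h() returns 87 → res = 87.
Result: 87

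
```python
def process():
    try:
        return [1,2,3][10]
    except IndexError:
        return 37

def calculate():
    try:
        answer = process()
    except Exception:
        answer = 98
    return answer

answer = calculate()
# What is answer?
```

Step-by-step execution trace:
1. `calculate()` calls `process()`.
2. In process: `[1,2,3][10]` raises IndexError; `except IndexError` catches it → returns 37.
3. In calculate: `answer = process()` → answer = 37. No exception reaches calculate.
4. `except Exception` is skipped; calculate returns 37.
5. answer = 37.
Result: 37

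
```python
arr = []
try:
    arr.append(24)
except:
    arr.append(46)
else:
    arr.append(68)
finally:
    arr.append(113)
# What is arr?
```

Step-by-step execution trace:
1. try: `arr.append(24)` → arr = [24]. No exception raised.
2. `except` is skipped.
3. `else` runs: `arr.append(68)` → arr = [24, 68].
4. `finally` always runs: `arr.append(113)` → arr = [24, 68, 113].
Result: [24, 68, 113]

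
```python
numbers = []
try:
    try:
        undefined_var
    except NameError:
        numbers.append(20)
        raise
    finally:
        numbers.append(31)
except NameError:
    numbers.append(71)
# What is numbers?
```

Step-by-step execution trace:
1. Inner try: `undefined_var` raises NameError.
2. Inner `except NameError` matches → `numbers.append(20)` → numbers = [20].
3. bare `raise` re-raises NameError.
4. Inner `finally` runs during unwinding: `numbers.append(31)` → numbers = [20, 31].
5. Outer `except NameError` matches → `numbers.append(71)` → numbers = [20, 31, 71].
Result: [20, 31, 71]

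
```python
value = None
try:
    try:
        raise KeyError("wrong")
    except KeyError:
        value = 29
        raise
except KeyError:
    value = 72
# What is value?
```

Step-by-step execution trace:
1. Inner try: `raise KeyError("wrong")` raises KeyError.
2. Inner `except KeyError` matches → value = 29.
3. bare `raise` re-raises the same KeyError.
4. Outer `except KeyError` matches → value = 72.
Result: 72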